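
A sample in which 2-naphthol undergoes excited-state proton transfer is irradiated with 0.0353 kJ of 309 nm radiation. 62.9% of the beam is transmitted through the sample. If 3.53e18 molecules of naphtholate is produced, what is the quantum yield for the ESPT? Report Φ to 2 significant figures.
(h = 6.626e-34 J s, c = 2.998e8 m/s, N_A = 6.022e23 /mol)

Product: 3.53e18 / 6.022e23 = 5.862e-6 mol.
Photon energy at 309 nm: hc/λ = (6.626e-34)(2.998e8)/(309e-9) = 6.429e-19 J.
Incident energy: 0.0353 kJ = 35.3 J.
Photons incident: 35.3 / 6.429e-19 = 5.491e19, i.e. 5.491e19/6.022e23 = 9.118e-5 mol.
Fraction absorbed: 1 − 62.9/100 = 0.3710.
Photons absorbed: 0.3710 × 9.118e-5 = 3.383e-5 mol.
Φ = 5.862e-6 mol / 3.383e-5 mol photons = 0.17.

Φ = 0.17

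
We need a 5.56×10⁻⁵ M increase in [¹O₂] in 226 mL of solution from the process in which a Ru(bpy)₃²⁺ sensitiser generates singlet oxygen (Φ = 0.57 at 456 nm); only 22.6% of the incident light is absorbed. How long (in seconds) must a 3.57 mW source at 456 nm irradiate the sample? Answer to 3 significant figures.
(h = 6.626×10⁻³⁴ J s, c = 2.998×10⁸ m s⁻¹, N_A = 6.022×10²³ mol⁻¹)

t ≈ 7170 s

Product: (5.56×10⁻⁵ M)(0.226 L) = 1.257×10⁻⁵ mol.
Photons that must be absorbed: 1.257×10⁻⁵ / 0.57 = 2.205×10⁻⁵ mol.
Incident photons needed: 2.205×10⁻⁵ / 0.226 = 9.757×10⁻⁵ mol.
Photon energy: hc/λ = 4.356×10⁻¹⁹ J; per mole, 2.623×10⁵ J mol⁻¹.
Energy required: 9.757×10⁻⁵ × 2.623×10⁵ = 25.59 J.
Time: 25.59 J / 0.00357 W = 7170 s.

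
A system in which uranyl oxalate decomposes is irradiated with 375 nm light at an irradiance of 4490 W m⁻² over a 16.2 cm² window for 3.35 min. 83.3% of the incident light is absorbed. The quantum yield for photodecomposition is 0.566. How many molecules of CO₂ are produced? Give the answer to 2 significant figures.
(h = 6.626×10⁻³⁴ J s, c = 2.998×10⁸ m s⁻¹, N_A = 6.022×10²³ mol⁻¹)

1.3×10²¹ molecules

Photon energy at 375 nm: hc/λ = (6.626×10⁻³⁴)(2.998×10⁸)/(375×10⁻⁹) = 5.297×10⁻¹⁹ J.
Energy delivered: (4490 W m⁻²)(16.2×10⁻⁴ m²)(201 s) = 1462 J.
Photons incident: 1462 / 5.297×10⁻¹⁹ = 2.760×10²¹, i.e. 2.760×10²¹/6.022×10²³ = 0.004583 mol.
Photons absorbed: 0.833 × 0.004583 = 0.003818 mol.
Product: Φ × n_abs = 0.566 × 0.003818 = 0.002161 mol.
As a count: 0.002161 × 6.022×10²³ = 1.3×10²¹.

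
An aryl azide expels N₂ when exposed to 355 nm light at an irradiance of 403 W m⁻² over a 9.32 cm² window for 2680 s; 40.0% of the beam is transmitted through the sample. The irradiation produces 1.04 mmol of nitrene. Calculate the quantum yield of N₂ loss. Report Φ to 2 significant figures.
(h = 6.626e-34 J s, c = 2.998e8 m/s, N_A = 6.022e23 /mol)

Φ = 0.58

Product: 1.04 mmol = 0.00104 mol.
Photon energy at 355 nm: hc/λ = (6.626e-34)(2.998e8)/(355e-9) = 5.596e-19 J.
Energy delivered: (403 W m⁻²)(9.32e-4 m²)(2680 s) = 1007 J.
Photons incident: 1007 / 5.596e-19 = 1.799e21, i.e. 1.799e21/6.022e23 = 0.002987 mol.
Fraction absorbed: 1 − 40.0/100 = 0.6000.
Photons absorbed: 0.6000 × 0.002987 = 0.001792 mol.
Φ = 0.00104 mol / 0.001792 mol photons = 0.58.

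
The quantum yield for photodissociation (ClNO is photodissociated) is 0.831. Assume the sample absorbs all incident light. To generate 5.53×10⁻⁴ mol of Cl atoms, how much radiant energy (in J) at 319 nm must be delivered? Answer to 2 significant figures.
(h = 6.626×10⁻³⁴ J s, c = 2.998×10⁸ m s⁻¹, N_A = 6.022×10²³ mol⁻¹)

250 J

Photons that must be absorbed: 5.53×10⁻⁴ / 0.831 = 6.655×10⁻⁴ mol.
Photon energy: hc/λ = 6.227×10⁻¹⁹ J; per mole, 3.750×10⁵ J mol⁻¹.
Energy required: 6.655×10⁻⁴ × 3.750×10⁵ = 250 J.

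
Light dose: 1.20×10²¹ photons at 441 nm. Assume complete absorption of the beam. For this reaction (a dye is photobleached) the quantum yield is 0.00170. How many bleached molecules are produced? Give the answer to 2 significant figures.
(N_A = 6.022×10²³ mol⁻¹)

2.0×10¹⁸ bleached molecules

Moles of photons: 1.20×10²¹ / 6.022×10²³ = 0.001993 mol.
Product: Φ × n_abs = 0.00170 × 0.001993 = 3.388×10⁻⁶ mol.
As a count: 3.388×10⁻⁶ × 6.022×10²³ = 2.0×10¹⁸.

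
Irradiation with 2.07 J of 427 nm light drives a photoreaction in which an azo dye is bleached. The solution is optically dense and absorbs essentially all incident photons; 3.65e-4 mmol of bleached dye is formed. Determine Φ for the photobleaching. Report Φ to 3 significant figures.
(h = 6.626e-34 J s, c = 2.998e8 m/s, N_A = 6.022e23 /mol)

Product: 3.65e-4 mmol = 3.65e-7 mol.
Photon energy at 427 nm: hc/λ = (6.626e-34)(2.998e8)/(427e-9) = 4.652e-19 J.
Photons incident: 2.07 / 4.652e-19 = 4.450e18, i.e. 4.450e18/6.022e23 = 7.390e-6 mol.
Φ = 3.65e-7 mol / 7.390e-6 mol photons = 0.0494.

Φ = 0.0494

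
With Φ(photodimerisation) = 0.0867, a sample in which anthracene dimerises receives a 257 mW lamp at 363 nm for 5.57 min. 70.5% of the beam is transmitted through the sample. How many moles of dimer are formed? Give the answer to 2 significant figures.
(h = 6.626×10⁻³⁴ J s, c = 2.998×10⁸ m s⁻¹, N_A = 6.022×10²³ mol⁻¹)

Photon energy at 363 nm: hc/λ = (6.626×10⁻³⁴)(2.998×10⁸)/(363×10⁻⁹) = 5.472×10⁻¹⁹ J.
Energy delivered: (257 mW)(334.2 s) = 85.89 J.
Photons incident: 85.89 / 5.472×10⁻¹⁹ = 1.570×10²⁰, i.e. 1.570×10²⁰/6.022×10²³ = 2.607×10⁻⁴ mol.
Fraction absorbed: 1 − 70.5/100 = 0.2950.
Photons absorbed: 0.2950 × 2.607×10⁻⁴ = 7.691×10⁻⁵ mol.
Product: Φ × n_abs = 0.0867 × 7.691×10⁻⁵ = 6.668×10⁻⁶ mol.

6.7×10⁻⁶ mol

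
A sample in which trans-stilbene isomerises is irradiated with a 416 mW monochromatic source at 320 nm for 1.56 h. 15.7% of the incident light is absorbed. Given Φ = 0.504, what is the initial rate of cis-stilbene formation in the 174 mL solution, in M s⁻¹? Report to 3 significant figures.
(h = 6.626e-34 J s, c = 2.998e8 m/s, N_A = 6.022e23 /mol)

Photon energy at 320 nm: hc/λ = (6.626e-34)(2.998e8)/(320e-9) = 6.208e-19 J.
Energy delivered: (416 mW)(5616 s) = 2336 J.
Photons incident: 2336 / 6.208e-19 = 3.763e21, i.e. 3.763e21/6.022e23 = 0.006249 mol.
Photons absorbed: 0.157 × 0.006249 = 9.811e-4 mol.
Product formed: 0.504 × 9.811e-4 = 4.945e-4 mol.
Rate: 4.945e-4 mol / (5616 s × 0.174 L) = 5.06e-7 M s⁻¹.

5.06e-7 M s⁻¹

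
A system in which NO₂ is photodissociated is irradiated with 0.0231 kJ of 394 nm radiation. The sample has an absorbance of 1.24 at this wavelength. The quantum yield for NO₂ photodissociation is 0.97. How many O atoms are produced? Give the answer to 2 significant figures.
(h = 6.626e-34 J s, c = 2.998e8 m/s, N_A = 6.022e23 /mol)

4.2e19 atoms

Photon energy at 394 nm: hc/λ = (6.626e-34)(2.998e8)/(394e-9) = 5.042e-19 J.
Incident energy: 0.0231 kJ = 23.1 J.
Photons incident: 23.1 / 5.042e-19 = 4.582e19, i.e. 4.582e19/6.022e23 = 7.609e-5 mol.
Fraction absorbed: 1 − 10^(−1.24) = 0.9425.
Photons absorbed: 0.9425 × 7.609e-5 = 7.171e-5 mol.
Product: Φ × n_abs = 0.97 × 7.171e-5 = 6.956e-5 mol.
As a count: 6.956e-5 × 6.022e23 = 4.2e19.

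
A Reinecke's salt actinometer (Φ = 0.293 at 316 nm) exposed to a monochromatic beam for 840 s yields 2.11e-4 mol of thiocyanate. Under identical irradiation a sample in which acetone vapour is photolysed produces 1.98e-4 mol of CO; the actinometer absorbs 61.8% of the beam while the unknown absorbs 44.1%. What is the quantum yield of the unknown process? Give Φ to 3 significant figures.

Φ = 0.385

Photons absorbed by the actinometer: 2.11e-4 / 0.293 = 7.201e-4 mol.
Incident flux: 7.201e-4 / 0.618 = 0.001165 einstein.
Absorbed by unknown: 0.441 × 0.001165 = 5.138e-4 mol.
Φ(unknown) = 1.98e-4 / 5.138e-4 = 0.385.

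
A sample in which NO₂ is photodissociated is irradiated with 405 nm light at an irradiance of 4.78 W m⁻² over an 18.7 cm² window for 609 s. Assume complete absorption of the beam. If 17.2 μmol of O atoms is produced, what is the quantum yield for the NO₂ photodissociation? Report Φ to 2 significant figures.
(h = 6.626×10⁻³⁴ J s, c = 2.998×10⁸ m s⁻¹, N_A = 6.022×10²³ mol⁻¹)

Product: 17.2 μmol = 1.72×10⁻⁵ mol.
Photon energy at 405 nm: hc/λ = (6.626×10⁻³⁴)(2.998×10⁸)/(405×10⁻⁹) = 4.905×10⁻¹⁹ J.
Energy delivered: (4.78 W m⁻²)(18.7×10⁻⁴ m²)(609 s) = 5.444 J.
Photons incident: 5.444 / 4.905×10⁻¹⁹ = 1.110×10¹⁹, i.e. 1.110×10¹⁹/6.022×10²³ = 1.843×10⁻⁵ mol.
Φ = 1.72×10⁻⁵ mol / 1.843×10⁻⁵ mol photons = 0.93.

Φ = 0.93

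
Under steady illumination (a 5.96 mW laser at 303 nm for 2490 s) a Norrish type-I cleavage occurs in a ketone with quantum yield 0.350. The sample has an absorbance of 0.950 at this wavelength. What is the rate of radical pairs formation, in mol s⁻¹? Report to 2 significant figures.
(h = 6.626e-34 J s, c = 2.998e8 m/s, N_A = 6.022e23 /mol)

4.7e-9 mol s⁻¹

Photon energy at 303 nm: hc/λ = (6.626e-34)(2.998e8)/(303e-9) = 6.556e-19 J.
Energy delivered: (5.96 mW)(2490 s) = 14.84 J.
Photons incident: 14.84 / 6.556e-19 = 2.264e19, i.e. 2.264e19/6.022e23 = 3.760e-5 mol.
Fraction absorbed: 1 − 10^(−0.950) = 0.8878.
Photons absorbed: 0.8878 × 3.760e-5 = 3.338e-5 mol.
Product formed: 0.350 × 3.338e-5 = 1.168e-5 mol.
Rate: 1.168e-5 / 2490 s = 4.7e-9 mol s⁻¹.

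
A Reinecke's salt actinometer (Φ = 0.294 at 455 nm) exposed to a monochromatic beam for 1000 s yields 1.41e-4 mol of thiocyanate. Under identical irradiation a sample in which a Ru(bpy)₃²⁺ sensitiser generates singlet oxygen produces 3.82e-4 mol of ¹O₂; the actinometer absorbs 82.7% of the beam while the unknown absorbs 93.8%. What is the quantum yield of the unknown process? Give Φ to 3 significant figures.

Φ = 0.702

Photons absorbed by the actinometer: 1.41e-4 / 0.294 = 4.796e-4 mol.
Incident flux: 4.796e-4 / 0.827 = 5.799e-4 einstein.
Absorbed by unknown: 0.938 × 5.799e-4 = 5.439e-4 mol.
Φ(unknown) = 3.82e-4 / 5.439e-4 = 0.702.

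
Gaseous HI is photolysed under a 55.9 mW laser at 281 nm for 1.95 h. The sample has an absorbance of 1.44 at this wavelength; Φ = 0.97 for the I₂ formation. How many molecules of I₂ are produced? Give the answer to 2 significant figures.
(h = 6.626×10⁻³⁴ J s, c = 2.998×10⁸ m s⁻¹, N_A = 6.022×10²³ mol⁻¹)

5.2×10²⁰ molecules

Photon energy at 281 nm: hc/λ = (6.626×10⁻³⁴)(2.998×10⁸)/(281×10⁻⁹) = 7.069×10⁻¹⁹ J.
Energy delivered: (55.9 mW)(7020 s) = 392.4 J.
Photons incident: 392.4 / 7.069×10⁻¹⁹ = 5.551×10²⁰, i.e. 5.551×10²⁰/6.022×10²³ = 9.218×10⁻⁴ mol.
Fraction absorbed: 1 − 10^(−1.44) = 0.9637.
Photons absorbed: 0.9637 × 9.218×10⁻⁴ = 8.883×10⁻⁴ mol.
Product: Φ × n_abs = 0.97 × 8.883×10⁻⁴ = 8.617×10⁻⁴ mol.
As a count: 8.617×10⁻⁴ × 6.022×10²³ = 5.2×10²⁰.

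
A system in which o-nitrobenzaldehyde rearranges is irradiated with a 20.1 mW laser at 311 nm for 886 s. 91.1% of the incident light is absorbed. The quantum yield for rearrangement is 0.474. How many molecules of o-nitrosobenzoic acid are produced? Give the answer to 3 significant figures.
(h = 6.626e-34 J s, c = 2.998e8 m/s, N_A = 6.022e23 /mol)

Photon energy at 311 nm: hc/λ = (6.626e-34)(2.998e8)/(311e-9) = 6.387e-19 J.
Energy delivered: (20.1 mW)(886 s) = 17.81 J.
Photons incident: 17.81 / 6.387e-19 = 2.788e19, i.e. 2.788e19/6.022e23 = 4.630e-5 mol.
Photons absorbed: 0.911 × 4.630e-5 = 4.218e-5 mol.
Product: Φ × n_abs = 0.474 × 4.218e-5 = 1.999e-5 mol.
As a count: 1.999e-5 × 6.022e23 = 1.20e19.

1.20e19 molecules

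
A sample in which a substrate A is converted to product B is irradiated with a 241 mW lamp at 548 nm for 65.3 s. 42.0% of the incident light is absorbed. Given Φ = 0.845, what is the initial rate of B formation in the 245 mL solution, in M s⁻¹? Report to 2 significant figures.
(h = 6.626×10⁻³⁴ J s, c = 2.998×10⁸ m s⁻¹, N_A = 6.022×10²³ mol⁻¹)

Photon energy at 548 nm: hc/λ = (6.626×10⁻³⁴)(2.998×10⁸)/(548×10⁻⁹) = 3.625×10⁻¹⁹ J.
Energy delivered: (241 mW)(65.3 s) = 15.74 J.
Photons incident: 15.74 / 3.625×10⁻¹⁹ = 4.342×10¹⁹, i.e. 4.342×10¹⁹/6.022×10²³ = 7.210×10⁻⁵ mol.
Photons absorbed: 0.420 × 7.210×10⁻⁵ = 3.028×10⁻⁵ mol.
Product formed: 0.845 × 3.028×10⁻⁵ = 2.559×10⁻⁵ mol.
Rate: 2.559×10⁻⁵ mol / (65.3 s × 0.245 L) = 1.6×10⁻⁶ M s⁻¹.

1.6×10⁻⁶ M s⁻¹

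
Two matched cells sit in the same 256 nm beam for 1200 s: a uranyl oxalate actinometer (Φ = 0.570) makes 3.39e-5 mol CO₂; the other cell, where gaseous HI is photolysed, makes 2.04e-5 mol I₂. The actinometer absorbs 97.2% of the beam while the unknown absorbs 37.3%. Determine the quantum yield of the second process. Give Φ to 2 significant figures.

Photons absorbed by the actinometer: 3.39e-5 / 0.570 = 5.947e-5 mol.
Incident flux: 5.947e-5 / 0.972 = 6.118e-5 einstein.
Absorbed by unknown: 0.373 × 6.118e-5 = 2.282e-5 mol.
Φ(unknown) = 2.04e-5 / 2.282e-5 = 0.89.

Φ = 0.89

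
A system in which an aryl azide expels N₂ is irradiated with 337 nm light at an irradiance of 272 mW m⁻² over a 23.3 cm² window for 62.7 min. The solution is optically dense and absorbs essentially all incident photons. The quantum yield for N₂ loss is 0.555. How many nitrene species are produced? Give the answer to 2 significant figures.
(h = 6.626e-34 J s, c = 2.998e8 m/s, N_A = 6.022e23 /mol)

Photon energy at 337 nm: hc/λ = (6.626e-34)(2.998e8)/(337e-9) = 5.895e-19 J.
Energy delivered: (272 mW m⁻²)(23.3e-4 m²)(3762 s) = 2.384 J.
Photons incident: 2.384 / 5.895e-19 = 4.044e18, i.e. 4.044e18/6.022e23 = 6.715e-6 mol.
Product: Φ × n_abs = 0.555 × 6.715e-6 = 3.727e-6 mol.
As a count: 3.727e-6 × 6.022e23 = 2.2e18.

2.2e18 species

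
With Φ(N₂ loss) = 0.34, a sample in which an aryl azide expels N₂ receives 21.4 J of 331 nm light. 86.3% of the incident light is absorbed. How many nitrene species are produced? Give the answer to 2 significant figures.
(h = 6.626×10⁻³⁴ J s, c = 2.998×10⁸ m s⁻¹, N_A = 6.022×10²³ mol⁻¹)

Photon energy at 331 nm: hc/λ = (6.626×10⁻³⁴)(2.998×10⁸)/(331×10⁻⁹) = 6.001×10⁻¹⁹ J.
Photons incident: 21.4 / 6.001×10⁻¹⁹ = 3.566×10¹⁹, i.e. 3.566×10¹⁹/6.022×10²³ = 5.922×10⁻⁵ mol.
Photons absorbed: 0.863 × 5.922×10⁻⁵ = 5.111×10⁻⁵ mol.
Product: Φ × n_abs = 0.34 × 5.111×10⁻⁵ = 1.738×10⁻⁵ mol.
As a count: 1.738×10⁻⁵ × 6.022×10²³ = 1.0×10¹⁹.

1.0×10¹⁹ species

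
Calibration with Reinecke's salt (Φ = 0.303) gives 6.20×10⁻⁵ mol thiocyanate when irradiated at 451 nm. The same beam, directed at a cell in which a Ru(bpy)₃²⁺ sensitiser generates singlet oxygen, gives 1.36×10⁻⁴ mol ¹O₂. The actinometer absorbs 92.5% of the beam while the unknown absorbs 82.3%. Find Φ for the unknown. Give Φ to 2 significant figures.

Photons absorbed by the actinometer: 6.20×10⁻⁵ / 0.303 = 2.046×10⁻⁴ mol.
Incident flux: 2.046×10⁻⁴ / 0.925 = 2.212×10⁻⁴ einstein.
Absorbed by unknown: 0.823 × 2.212×10⁻⁴ = 1.820×10⁻⁴ mol.
Φ(unknown) = 1.36×10⁻⁴ / 1.820×10⁻⁴ = 0.75.

Φ = 0.75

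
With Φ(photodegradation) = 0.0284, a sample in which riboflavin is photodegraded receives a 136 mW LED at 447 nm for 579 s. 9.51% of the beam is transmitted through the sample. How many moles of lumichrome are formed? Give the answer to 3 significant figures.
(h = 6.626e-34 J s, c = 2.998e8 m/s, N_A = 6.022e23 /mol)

Photon energy at 447 nm: hc/λ = (6.626e-34)(2.998e8)/(447e-9) = 4.444e-19 J.
Energy delivered: (136 mW)(579 s) = 78.74 J.
Photons incident: 78.74 / 4.444e-19 = 1.772e20, i.e. 1.772e20/6.022e23 = 2.943e-4 mol.
Fraction absorbed: 1 − 9.51/100 = 0.9049.
Photons absorbed: 0.9049 × 2.943e-4 = 2.663e-4 mol.
Product: Φ × n_abs = 0.0284 × 2.663e-4 = 7.563e-6 mol.

7.56e-6 mol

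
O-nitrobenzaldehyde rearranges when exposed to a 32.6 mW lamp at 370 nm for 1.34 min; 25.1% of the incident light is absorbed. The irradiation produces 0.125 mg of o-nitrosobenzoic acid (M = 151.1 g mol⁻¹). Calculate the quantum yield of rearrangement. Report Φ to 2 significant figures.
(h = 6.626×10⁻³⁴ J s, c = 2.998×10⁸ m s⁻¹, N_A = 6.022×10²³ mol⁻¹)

Φ = 0.41

Product: 0.125 mg / 151.1 g mol⁻¹ = 8.273×10⁻⁷ mol.
Photon energy at 370 nm: hc/λ = (6.626×10⁻³⁴)(2.998×10⁸)/(370×10⁻⁹) = 5.369×10⁻¹⁹ J.
Energy delivered: (32.6 mW)(80.4 s) = 2.621 J.
Photons incident: 2.621 / 5.369×10⁻¹⁹ = 4.882×10¹⁸, i.e. 4.882×10¹⁸/6.022×10²³ = 8.107×10⁻⁶ mol.
Photons absorbed: 0.251 × 8.107×10⁻⁶ = 2.035×10⁻⁶ mol.
Φ = 8.273×10⁻⁷ mol / 2.035×10⁻⁶ mol photons = 0.41.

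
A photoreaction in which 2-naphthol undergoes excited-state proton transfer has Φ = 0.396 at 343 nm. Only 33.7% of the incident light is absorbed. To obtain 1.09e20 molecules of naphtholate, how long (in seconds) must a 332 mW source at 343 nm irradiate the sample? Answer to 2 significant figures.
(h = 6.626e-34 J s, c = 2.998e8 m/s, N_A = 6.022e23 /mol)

Product: 1.09e20 / 6.022e23 = 1.810e-4 mol.
Photons that must be absorbed: 1.810e-4 / 0.396 = 4.571e-4 mol.
Incident photons needed: 4.571e-4 / 0.337 = 0.001356 mol.
Photon energy: hc/λ = 5.791e-19 J; per mole, 3.487e5 J mol⁻¹.
Energy required: 0.001356 × 3.487e5 = 472.8 J.
Time: 472.8 J / 0.332 W = 1400 s.

t ≈ 1400 s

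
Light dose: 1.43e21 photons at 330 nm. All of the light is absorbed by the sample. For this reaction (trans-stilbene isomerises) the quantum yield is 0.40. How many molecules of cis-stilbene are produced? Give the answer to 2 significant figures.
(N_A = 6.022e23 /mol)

Moles of photons: 1.43e21 / 6.022e23 = 0.002375 mol.
Product: Φ × n_abs = 0.40 × 0.002375 = 9.500e-4 mol.
As a count: 9.500e-4 × 6.022e23 = 5.7e20.

5.7e20 molecules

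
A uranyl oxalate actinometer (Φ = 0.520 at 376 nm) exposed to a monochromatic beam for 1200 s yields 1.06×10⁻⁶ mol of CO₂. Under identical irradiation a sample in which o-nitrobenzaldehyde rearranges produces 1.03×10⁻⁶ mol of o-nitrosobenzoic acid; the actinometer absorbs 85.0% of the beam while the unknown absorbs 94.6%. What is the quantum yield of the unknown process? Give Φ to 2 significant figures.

Φ = 0.45

Photons absorbed by the actinometer: 1.06×10⁻⁶ / 0.520 = 2.038×10⁻⁶ mol.
Incident flux: 2.038×10⁻⁶ / 0.850 = 2.398×10⁻⁶ einstein.
Absorbed by unknown: 0.946 × 2.398×10⁻⁶ = 2.269×10⁻⁶ mol.
Φ(unknown) = 1.03×10⁻⁶ / 2.269×10⁻⁶ = 0.45.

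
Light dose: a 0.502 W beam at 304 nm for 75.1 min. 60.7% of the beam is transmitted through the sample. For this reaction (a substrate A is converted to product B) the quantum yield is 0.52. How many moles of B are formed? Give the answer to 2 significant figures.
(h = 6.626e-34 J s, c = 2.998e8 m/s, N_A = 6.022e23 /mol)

0.0012 mol

Photon energy at 304 nm: hc/λ = (6.626e-34)(2.998e8)/(304e-9) = 6.534e-19 J.
Energy delivered: (0.502 W)(4506 s) = 2262 J.
Photons incident: 2262 / 6.534e-19 = 3.462e21, i.e. 3.462e21/6.022e23 = 0.005749 mol.
Fraction absorbed: 1 − 60.7/100 = 0.3930.
Photons absorbed: 0.3930 × 0.005749 = 0.002259 mol.
Product: Φ × n_abs = 0.52 × 0.002259 = 0.001175 mol.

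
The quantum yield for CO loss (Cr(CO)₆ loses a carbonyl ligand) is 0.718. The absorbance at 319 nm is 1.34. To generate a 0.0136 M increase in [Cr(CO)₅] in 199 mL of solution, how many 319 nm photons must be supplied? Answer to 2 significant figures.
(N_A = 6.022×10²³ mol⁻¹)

2.4×10²¹ photons

Product: (0.0136 M)(0.199 L) = 0.002706 mol.
Photons that must be absorbed: 0.002706 / 0.718 = 0.003769 mol.
Fraction absorbed: 1 − 10^(−1.34) = 0.9543.
Incident photons needed: 0.003769 / 0.9543 = 0.003949 mol.
Photon count: 0.003949 × 6.022×10²³ = 2.4×10²¹.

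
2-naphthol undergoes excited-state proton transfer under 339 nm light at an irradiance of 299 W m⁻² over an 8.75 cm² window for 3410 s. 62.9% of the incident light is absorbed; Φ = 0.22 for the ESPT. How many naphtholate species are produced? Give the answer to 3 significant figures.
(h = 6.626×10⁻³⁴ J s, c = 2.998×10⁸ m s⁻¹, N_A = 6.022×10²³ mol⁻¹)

2.11×10²⁰ species

Photon energy at 339 nm: hc/λ = (6.626×10⁻³⁴)(2.998×10⁸)/(339×10⁻⁹) = 5.860×10⁻¹⁹ J.
Energy delivered: (299 W m⁻²)(8.75×10⁻⁴ m²)(3410 s) = 892.1 J.
Photons incident: 892.1 / 5.860×10⁻¹⁹ = 1.522×10²¹, i.e. 1.522×10²¹/6.022×10²³ = 0.002527 mol.
Photons absorbed: 0.629 × 0.002527 = 0.001589 mol.
Product: Φ × n_abs = 0.22 × 0.001589 = 3.496×10⁻⁴ mol.
As a count: 3.496×10⁻⁴ × 6.022×10²³ = 2.11×10²⁰.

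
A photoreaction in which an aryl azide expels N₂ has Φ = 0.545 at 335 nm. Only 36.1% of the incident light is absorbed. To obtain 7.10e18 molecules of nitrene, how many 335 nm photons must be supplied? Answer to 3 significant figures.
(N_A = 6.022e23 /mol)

Product: 7.10e18 / 6.022e23 = 1.179e-5 mol.
Photons that must be absorbed: 1.179e-5 / 0.545 = 2.163e-5 mol.
Incident photons needed: 2.163e-5 / 0.361 = 5.992e-5 mol.
Photon count: 5.992e-5 × 6.022e23 = 3.61e19.

3.61e19 photons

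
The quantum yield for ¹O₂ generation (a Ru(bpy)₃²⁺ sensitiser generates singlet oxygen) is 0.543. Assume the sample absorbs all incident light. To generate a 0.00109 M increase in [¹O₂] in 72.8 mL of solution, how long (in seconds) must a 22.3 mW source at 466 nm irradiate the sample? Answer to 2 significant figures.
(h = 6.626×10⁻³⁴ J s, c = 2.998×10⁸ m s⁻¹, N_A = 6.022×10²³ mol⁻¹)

t ≈ 1700 s

Product: (0.00109 M)(0.0728 L) = 7.935×10⁻⁵ mol.
Photons that must be absorbed: 7.935×10⁻⁵ / 0.543 = 1.461×10⁻⁴ mol.
Photon energy: hc/λ = 4.263×10⁻¹⁹ J; per mole, 2.567×10⁵ J mol⁻¹.
Energy required: 1.461×10⁻⁴ × 2.567×10⁵ = 37.50 J.
Time: 37.50 J / 0.0223 W = 1700 s.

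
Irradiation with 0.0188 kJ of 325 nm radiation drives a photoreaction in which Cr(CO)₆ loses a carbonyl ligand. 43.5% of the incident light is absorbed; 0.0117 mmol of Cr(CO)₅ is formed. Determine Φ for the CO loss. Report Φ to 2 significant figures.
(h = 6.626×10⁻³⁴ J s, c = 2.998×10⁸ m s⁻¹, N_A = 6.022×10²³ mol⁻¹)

Product: 0.0117 mmol = 1.17×10⁻⁵ mol.
Photon energy at 325 nm: hc/λ = (6.626×10⁻³⁴)(2.998×10⁸)/(325×10⁻⁹) = 6.112×10⁻¹⁹ J.
Incident energy: 0.0188 kJ = 18.8 J.
Photons incident: 18.8 / 6.112×10⁻¹⁹ = 3.076×10¹⁹, i.e. 3.076×10¹⁹/6.022×10²³ = 5.108×10⁻⁵ mol.
Photons absorbed: 0.435 × 5.108×10⁻⁵ = 2.222×10⁻⁵ mol.
Φ = 1.17×10⁻⁵ mol / 2.222×10⁻⁵ mol photons = 0.53.

Φ = 0.53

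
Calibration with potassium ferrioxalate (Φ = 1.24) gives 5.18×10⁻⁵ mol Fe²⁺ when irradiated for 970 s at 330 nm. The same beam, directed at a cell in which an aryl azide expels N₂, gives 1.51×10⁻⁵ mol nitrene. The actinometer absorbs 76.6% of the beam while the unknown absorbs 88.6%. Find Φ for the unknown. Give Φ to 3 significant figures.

Photons absorbed by the actinometer: 5.18×10⁻⁵ / 1.24 = 4.177×10⁻⁵ mol.
Incident flux: 4.177×10⁻⁵ / 0.766 = 5.453×10⁻⁵ einstein.
Absorbed by unknown: 0.886 × 5.453×10⁻⁵ = 4.831×10⁻⁵ mol.
Φ(unknown) = 1.51×10⁻⁵ / 4.831×10⁻⁵ = 0.313.

Φ = 0.313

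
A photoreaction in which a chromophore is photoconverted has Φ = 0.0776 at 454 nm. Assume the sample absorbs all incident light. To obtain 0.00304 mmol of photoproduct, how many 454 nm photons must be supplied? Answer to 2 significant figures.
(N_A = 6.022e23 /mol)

Product: 0.00304 mmol = 3.04e-6 mol.
Photons that must be absorbed: 3.04e-6 / 0.0776 = 3.918e-5 mol.
Photon count: 3.918e-5 × 6.022e23 = 2.4e19.

2.4e19 photons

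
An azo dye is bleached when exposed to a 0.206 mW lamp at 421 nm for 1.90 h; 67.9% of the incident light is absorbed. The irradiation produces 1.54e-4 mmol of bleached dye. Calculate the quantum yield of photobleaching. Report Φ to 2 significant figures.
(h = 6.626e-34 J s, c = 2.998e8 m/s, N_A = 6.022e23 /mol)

Product: 1.54e-4 mmol = 1.54e-7 mol.
Photon energy at 421 nm: hc/λ = (6.626e-34)(2.998e8)/(421e-9) = 4.718e-19 J.
Energy delivered: (0.206 mW)(6840 s) = 1.409 J.
Photons incident: 1.409 / 4.718e-19 = 2.986e18, i.e. 2.986e18/6.022e23 = 4.958e-6 mol.
Photons absorbed: 0.679 × 4.958e-6 = 3.366e-6 mol.
Φ = 1.54e-7 mol / 3.366e-6 mol photons = 0.046.

Φ = 0.046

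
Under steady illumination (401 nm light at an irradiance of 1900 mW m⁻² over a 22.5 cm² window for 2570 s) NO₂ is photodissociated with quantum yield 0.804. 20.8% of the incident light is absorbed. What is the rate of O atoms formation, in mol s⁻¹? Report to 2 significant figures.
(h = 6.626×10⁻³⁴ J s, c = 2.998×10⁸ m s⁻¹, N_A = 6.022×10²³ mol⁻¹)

2.4×10⁻⁹ mol s⁻¹

Photon energy at 401 nm: hc/λ = (6.626×10⁻³⁴)(2.998×10⁸)/(401×10⁻⁹) = 4.954×10⁻¹⁹ J.
Energy delivered: (1900 mW m⁻²)(22.5×10⁻⁴ m²)(2570 s) = 10.99 J.
Photons incident: 10.99 / 4.954×10⁻¹⁹ = 2.218×10¹⁹, i.e. 2.218×10¹⁹/6.022×10²³ = 3.683×10⁻⁵ mol.
Photons absorbed: 0.208 × 3.683×10⁻⁵ = 7.661×10⁻⁶ mol.
Product formed: 0.804 × 7.661×10⁻⁶ = 6.159×10⁻⁶ mol.
Rate: 6.159×10⁻⁶ / 2570 s = 2.4×10⁻⁹ mol s⁻¹.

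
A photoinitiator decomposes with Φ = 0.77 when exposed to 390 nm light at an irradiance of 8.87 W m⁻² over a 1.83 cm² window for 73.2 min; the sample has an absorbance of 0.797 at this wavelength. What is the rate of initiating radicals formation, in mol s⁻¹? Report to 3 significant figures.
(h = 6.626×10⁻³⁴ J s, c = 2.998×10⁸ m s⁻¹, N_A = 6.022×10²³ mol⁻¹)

Photon energy at 390 nm: hc/λ = (6.626×10⁻³⁴)(2.998×10⁸)/(390×10⁻⁹) = 5.094×10⁻¹⁹ J.
Energy delivered: (8.87 W m⁻²)(1.83×10⁻⁴ m²)(4392 s) = 7.129 J.
Photons incident: 7.129 / 5.094×10⁻¹⁹ = 1.399×10¹⁹, i.e. 1.399×10¹⁹/6.022×10²³ = 2.323×10⁻⁵ mol.
Fraction absorbed: 1 − 10^(−0.797) = 0.8404.
Photons absorbed: 0.8404 × 2.323×10⁻⁵ = 1.952×10⁻⁵ mol.
Product formed: 0.77 × 1.952×10⁻⁵ = 1.503×10⁻⁵ mol.
Rate: 1.503×10⁻⁵ / 4392 s = 3.42×10⁻⁹ mol s⁻¹.

3.42×10⁻⁹ mol s⁻¹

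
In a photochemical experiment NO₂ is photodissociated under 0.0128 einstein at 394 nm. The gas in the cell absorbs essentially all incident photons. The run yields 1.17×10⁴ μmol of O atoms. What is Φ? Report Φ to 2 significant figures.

Φ = 0.91

Product: 1.17×10⁴ μmol = 0.0117 mol.
Φ = 0.0117 mol / 0.0128 mol photons = 0.91.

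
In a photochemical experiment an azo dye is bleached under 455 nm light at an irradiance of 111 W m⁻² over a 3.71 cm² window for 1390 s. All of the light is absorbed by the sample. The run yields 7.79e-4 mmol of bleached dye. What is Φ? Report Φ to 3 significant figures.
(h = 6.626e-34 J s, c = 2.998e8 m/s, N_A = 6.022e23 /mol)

Φ = 0.00358

Product: 7.79e-4 mmol = 7.79e-7 mol.
Photon energy at 455 nm: hc/λ = (6.626e-34)(2.998e8)/(455e-9) = 4.366e-19 J.
Energy delivered: (111 W m⁻²)(3.71e-4 m²)(1390 s) = 57.24 J.
Photons incident: 57.24 / 4.366e-19 = 1.311e20, i.e. 1.311e20/6.022e23 = 2.177e-4 mol.
Φ = 7.79e-7 mol / 2.177e-4 mol photons = 0.00358.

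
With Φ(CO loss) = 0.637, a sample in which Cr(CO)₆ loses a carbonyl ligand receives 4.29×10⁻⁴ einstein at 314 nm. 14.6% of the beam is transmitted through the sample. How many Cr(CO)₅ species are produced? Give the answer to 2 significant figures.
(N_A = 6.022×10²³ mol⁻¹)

Fraction absorbed: 1 − 14.6/100 = 0.8540.
Photons absorbed: 0.8540 × 4.29×10⁻⁴ = 3.664×10⁻⁴ mol.
Product: Φ × n_abs = 0.637 × 3.664×10⁻⁴ = 2.334×10⁻⁴ mol.
As a count: 2.334×10⁻⁴ × 6.022×10²³ = 1.4×10²⁰.

1.4×10²⁰ species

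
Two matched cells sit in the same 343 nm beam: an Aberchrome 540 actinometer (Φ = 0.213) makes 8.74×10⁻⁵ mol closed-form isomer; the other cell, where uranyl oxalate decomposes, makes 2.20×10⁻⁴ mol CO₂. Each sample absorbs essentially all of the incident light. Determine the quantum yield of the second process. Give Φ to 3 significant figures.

Photons absorbed by the actinometer: 8.74×10⁻⁵ / 0.213 = 4.103×10⁻⁴ mol.
Φ(unknown) = 2.20×10⁻⁴ / 4.103×10⁻⁴ = 0.536.

Φ = 0.536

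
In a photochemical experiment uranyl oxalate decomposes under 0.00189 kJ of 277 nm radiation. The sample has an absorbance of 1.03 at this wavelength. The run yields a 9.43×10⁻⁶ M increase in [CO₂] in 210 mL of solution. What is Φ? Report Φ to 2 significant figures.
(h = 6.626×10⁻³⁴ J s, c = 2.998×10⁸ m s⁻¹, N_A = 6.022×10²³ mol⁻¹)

Product: (9.43×10⁻⁶ M)(0.21 L) = 1.980×10⁻⁶ mol.
Photon energy at 277 nm: hc/λ = (6.626×10⁻³⁴)(2.998×10⁸)/(277×10⁻⁹) = 7.171×10⁻¹⁹ J.
Incident energy: 0.00189 kJ = 1.89 J.
Photons incident: 1.89 / 7.171×10⁻¹⁹ = 2.636×10¹⁸, i.e. 2.636×10¹⁸/6.022×10²³ = 4.377×10⁻⁶ mol.
Fraction absorbed: 1 − 10^(−1.03) = 0.9067.
Photons absorbed: 0.9067 × 4.377×10⁻⁶ = 3.969×10⁻⁶ mol.
Φ = 1.980×10⁻⁶ mol / 3.969×10⁻⁶ mol photons = 0.50.

Φ = 0.50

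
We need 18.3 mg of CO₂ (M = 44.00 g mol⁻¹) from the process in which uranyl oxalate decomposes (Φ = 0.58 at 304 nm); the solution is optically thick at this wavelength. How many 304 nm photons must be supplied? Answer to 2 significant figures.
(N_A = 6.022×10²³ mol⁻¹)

4.3×10²⁰ photons

Product: 18.3 mg / 44.00 g mol⁻¹ = 4.159×10⁻⁴ mol.
Photons that must be absorbed: 4.159×10⁻⁴ / 0.58 = 7.171×10⁻⁴ mol.
Photon count: 7.171×10⁻⁴ × 6.022×10²³ = 4.3×10²⁰.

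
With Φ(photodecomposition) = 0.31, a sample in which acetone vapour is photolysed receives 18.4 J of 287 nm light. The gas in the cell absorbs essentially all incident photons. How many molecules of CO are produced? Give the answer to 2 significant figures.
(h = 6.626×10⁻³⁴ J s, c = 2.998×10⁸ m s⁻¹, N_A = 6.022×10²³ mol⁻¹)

Photon energy at 287 nm: hc/λ = (6.626×10⁻³⁴)(2.998×10⁸)/(287×10⁻⁹) = 6.922×10⁻¹⁹ J.
Photons incident: 18.4 / 6.922×10⁻¹⁹ = 2.658×10¹⁹, i.e. 2.658×10¹⁹/6.022×10²³ = 4.414×10⁻⁵ mol.
Product: Φ × n_abs = 0.31 × 4.414×10⁻⁵ = 1.368×10⁻⁵ mol.
As a count: 1.368×10⁻⁵ × 6.022×10²³ = 8.2×10¹⁸.

8.2×10¹⁸ molecules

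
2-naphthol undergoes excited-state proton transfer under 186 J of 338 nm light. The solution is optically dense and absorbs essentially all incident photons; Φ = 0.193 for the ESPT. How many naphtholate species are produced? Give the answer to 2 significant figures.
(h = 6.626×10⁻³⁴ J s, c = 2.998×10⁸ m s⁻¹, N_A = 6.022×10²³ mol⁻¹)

6.1×10¹⁹ species

Photon energy at 338 nm: hc/λ = (6.626×10⁻³⁴)(2.998×10⁸)/(338×10⁻⁹) = 5.877×10⁻¹⁹ J.
Photons incident: 186 / 5.877×10⁻¹⁹ = 3.165×10²⁰, i.e. 3.165×10²⁰/6.022×10²³ = 5.256×10⁻⁴ mol.
Product: Φ × n_abs = 0.193 × 5.256×10⁻⁴ = 1.014×10⁻⁴ mol.
As a count: 1.014×10⁻⁴ × 6.022×10²³ = 6.1×10¹⁹.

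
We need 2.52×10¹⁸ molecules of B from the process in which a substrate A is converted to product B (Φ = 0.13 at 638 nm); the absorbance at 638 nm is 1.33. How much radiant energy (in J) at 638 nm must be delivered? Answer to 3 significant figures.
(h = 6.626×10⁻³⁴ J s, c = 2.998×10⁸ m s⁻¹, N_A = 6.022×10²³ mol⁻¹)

Product: 2.52×10¹⁸ / 6.022×10²³ = 4.185×10⁻⁶ mol.
Photons that must be absorbed: 4.185×10⁻⁶ / 0.13 = 3.219×10⁻⁵ mol.
Fraction absorbed: 1 − 10^(−1.33) = 0.9532.
Incident photons needed: 3.219×10⁻⁵ / 0.9532 = 3.377×10⁻⁵ mol.
Photon energy: hc/λ = 3.114×10⁻¹⁹ J; per mole, 1.875×10⁵ J mol⁻¹.
Energy required: 3.377×10⁻⁵ × 1.875×10⁵ = 6.33 J.

6.33 J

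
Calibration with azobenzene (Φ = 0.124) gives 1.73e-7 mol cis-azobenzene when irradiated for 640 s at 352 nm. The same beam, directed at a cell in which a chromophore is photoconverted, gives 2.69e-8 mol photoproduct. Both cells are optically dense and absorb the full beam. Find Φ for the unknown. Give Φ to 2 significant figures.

Photons absorbed by the actinometer: 1.73e-7 / 0.124 = 1.395e-6 mol.
Φ(unknown) = 2.69e-8 / 1.395e-6 = 0.019.

Φ = 0.019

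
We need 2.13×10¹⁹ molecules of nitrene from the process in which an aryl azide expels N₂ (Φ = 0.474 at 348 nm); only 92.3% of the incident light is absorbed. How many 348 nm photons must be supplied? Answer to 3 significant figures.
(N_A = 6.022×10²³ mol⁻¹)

Product: 2.13×10¹⁹ / 6.022×10²³ = 3.537×10⁻⁵ mol.
Photons that must be absorbed: 3.537×10⁻⁵ / 0.474 = 7.462×10⁻⁵ mol.
Incident photons needed: 7.462×10⁻⁵ / 0.923 = 8.085×10⁻⁵ mol.
Photon count: 8.085×10⁻⁵ × 6.022×10²³ = 4.87×10¹⁹.

4.87×10¹⁹ photons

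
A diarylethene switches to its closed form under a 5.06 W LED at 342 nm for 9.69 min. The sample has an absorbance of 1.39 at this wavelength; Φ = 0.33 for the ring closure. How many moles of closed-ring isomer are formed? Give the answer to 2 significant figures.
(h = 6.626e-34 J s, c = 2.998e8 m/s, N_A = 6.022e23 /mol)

0.0027 mol

Photon energy at 342 nm: hc/λ = (6.626e-34)(2.998e8)/(342e-9) = 5.808e-19 J.
Energy delivered: (5.06 W)(581.4 s) = 2942 J.
Photons incident: 2942 / 5.808e-19 = 5.065e21, i.e. 5.065e21/6.022e23 = 0.008411 mol.
Fraction absorbed: 1 − 10^(−1.39) = 0.9593.
Photons absorbed: 0.9593 × 0.008411 = 0.008069 mol.
Product: Φ × n_abs = 0.33 × 0.008069 = 0.002663 mol.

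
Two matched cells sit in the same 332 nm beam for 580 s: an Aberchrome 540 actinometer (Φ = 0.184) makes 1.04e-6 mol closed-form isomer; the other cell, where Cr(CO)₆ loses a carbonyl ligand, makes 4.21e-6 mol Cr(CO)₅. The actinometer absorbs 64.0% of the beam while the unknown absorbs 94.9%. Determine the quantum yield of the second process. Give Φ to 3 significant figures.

Photons absorbed by the actinometer: 1.04e-6 / 0.184 = 5.652e-6 mol.
Incident flux: 5.652e-6 / 0.640 = 8.831e-6 einstein.
Absorbed by unknown: 0.949 × 8.831e-6 = 8.381e-6 mol.
Φ(unknown) = 4.21e-6 / 8.381e-6 = 0.502.

Φ = 0.502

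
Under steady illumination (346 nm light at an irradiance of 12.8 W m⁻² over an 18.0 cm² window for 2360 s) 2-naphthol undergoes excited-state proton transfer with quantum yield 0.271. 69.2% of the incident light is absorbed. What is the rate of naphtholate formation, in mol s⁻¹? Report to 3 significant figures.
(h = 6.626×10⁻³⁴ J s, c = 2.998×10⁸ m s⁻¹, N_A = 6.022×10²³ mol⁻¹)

1.25×10⁻⁸ mol s⁻¹

Photon energy at 346 nm: hc/λ = (6.626×10⁻³⁴)(2.998×10⁸)/(346×10⁻⁹) = 5.741×10⁻¹⁹ J.
Energy delivered: (12.8 W m⁻²)(18.0×10⁻⁴ m²)(2360 s) = 54.37 J.
Photons incident: 54.37 / 5.741×10⁻¹⁹ = 9.470×10¹⁹, i.e. 9.470×10¹⁹/6.022×10²³ = 1.573×10⁻⁴ mol.
Photons absorbed: 0.692 × 1.573×10⁻⁴ = 1.089×10⁻⁴ mol.
Product formed: 0.271 × 1.089×10⁻⁴ = 2.951×10⁻⁵ mol.
Rate: 2.951×10⁻⁵ / 2360 s = 1.25×10⁻⁸ mol s⁻¹.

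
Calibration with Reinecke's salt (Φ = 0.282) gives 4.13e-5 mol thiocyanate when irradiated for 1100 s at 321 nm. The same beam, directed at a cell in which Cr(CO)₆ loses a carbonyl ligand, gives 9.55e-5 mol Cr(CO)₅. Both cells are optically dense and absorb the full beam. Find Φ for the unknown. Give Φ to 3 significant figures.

Φ = 0.652

Photons absorbed by the actinometer: 4.13e-5 / 0.282 = 1.465e-4 mol.
Φ(unknown) = 9.55e-5 / 1.465e-4 = 0.652.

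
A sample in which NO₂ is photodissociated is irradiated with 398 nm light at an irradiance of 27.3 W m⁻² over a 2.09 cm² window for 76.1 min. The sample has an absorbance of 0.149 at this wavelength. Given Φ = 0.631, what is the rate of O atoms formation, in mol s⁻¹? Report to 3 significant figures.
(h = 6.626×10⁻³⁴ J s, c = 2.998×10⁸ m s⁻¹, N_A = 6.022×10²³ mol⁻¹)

Photon energy at 398 nm: hc/λ = (6.626×10⁻³⁴)(2.998×10⁸)/(398×10⁻⁹) = 4.991×10⁻¹⁹ J.
Energy delivered: (27.3 W m⁻²)(2.09×10⁻⁴ m²)(4566 s) = 26.05 J.
Photons incident: 26.05 / 4.991×10⁻¹⁹ = 5.219×10¹⁹, i.e. 5.219×10¹⁹/6.022×10²³ = 8.667×10⁻⁵ mol.
Fraction absorbed: 1 − 10^(−0.149) = 0.2904.
Photons absorbed: 0.2904 × 8.667×10⁻⁵ = 2.517×10⁻⁵ mol.
Product formed: 0.631 × 2.517×10⁻⁵ = 1.588×10⁻⁵ mol.
Rate: 1.588×10⁻⁵ / 4566 s = 3.48×10⁻⁹ mol s⁻¹.

3.48×10⁻⁹ mol s⁻¹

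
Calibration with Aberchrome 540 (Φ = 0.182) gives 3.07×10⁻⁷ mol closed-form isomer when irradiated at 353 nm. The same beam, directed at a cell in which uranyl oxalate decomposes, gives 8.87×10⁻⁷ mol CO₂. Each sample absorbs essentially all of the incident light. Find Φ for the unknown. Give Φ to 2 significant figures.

Photons absorbed by the actinometer: 3.07×10⁻⁷ / 0.182 = 1.687×10⁻⁶ mol.
Φ(unknown) = 8.87×10⁻⁷ / 1.687×10⁻⁶ = 0.53.

Φ = 0.53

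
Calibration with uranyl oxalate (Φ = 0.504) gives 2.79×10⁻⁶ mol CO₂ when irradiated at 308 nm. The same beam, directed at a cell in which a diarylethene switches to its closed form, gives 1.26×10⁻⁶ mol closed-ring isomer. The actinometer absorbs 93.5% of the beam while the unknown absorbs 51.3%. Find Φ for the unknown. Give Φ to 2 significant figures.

Φ = 0.41

Photons absorbed by the actinometer: 2.79×10⁻⁶ / 0.504 = 5.536×10⁻⁶ mol.
Incident flux: 5.536×10⁻⁶ / 0.935 = 5.921×10⁻⁶ einstein.
Absorbed by unknown: 0.513 × 5.921×10⁻⁶ = 3.037×10⁻⁶ mol.
Φ(unknown) = 1.26×10⁻⁶ / 3.037×10⁻⁶ = 0.41.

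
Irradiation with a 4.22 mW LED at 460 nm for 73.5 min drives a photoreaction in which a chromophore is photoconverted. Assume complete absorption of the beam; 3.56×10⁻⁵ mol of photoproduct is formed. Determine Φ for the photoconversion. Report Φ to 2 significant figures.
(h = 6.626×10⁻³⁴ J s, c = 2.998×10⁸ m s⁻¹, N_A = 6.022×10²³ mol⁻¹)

Photon energy at 460 nm: hc/λ = (6.626×10⁻³⁴)(2.998×10⁸)/(460×10⁻⁹) = 4.318×10⁻¹⁹ J.
Energy delivered: (4.22 mW)(4410 s) = 18.61 J.
Photons incident: 18.61 / 4.318×10⁻¹⁹ = 4.310×10¹⁹, i.e. 4.310×10¹⁹/6.022×10²³ = 7.157×10⁻⁵ mol.
Φ = 3.56×10⁻⁵ mol / 7.157×10⁻⁵ mol photons = 0.50.

Φ = 0.50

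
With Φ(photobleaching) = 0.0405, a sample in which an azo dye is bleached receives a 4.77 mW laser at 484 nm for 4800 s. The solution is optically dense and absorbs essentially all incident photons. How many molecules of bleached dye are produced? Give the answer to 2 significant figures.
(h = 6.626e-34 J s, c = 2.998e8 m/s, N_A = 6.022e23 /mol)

2.3e18 molecules

Photon energy at 484 nm: hc/λ = (6.626e-34)(2.998e8)/(484e-9) = 4.104e-19 J.
Energy delivered: (4.77 mW)(4800 s) = 22.90 J.
Photons incident: 22.90 / 4.104e-19 = 5.580e19, i.e. 5.580e19/6.022e23 = 9.266e-5 mol.
Product: Φ × n_abs = 0.0405 × 9.266e-5 = 3.753e-6 mol.
As a count: 3.753e-6 × 6.022e23 = 2.3e18.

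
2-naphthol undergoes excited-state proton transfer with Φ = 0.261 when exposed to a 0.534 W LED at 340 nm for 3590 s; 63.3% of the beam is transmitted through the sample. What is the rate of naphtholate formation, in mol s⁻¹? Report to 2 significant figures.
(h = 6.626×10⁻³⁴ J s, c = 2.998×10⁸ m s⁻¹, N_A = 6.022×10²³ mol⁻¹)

Photon energy at 340 nm: hc/λ = (6.626×10⁻³⁴)(2.998×10⁸)/(340×10⁻⁹) = 5.843×10⁻¹⁹ J.
Energy delivered: (0.534 W)(3590 s) = 1917 J.
Photons incident: 1917 / 5.843×10⁻¹⁹ = 3.281×10²¹, i.e. 3.281×10²¹/6.022×10²³ = 0.005448 mol.
Fraction absorbed: 1 − 63.3/100 = 0.3670.
Photons absorbed: 0.3670 × 0.005448 = 0.001999 mol.
Product formed: 0.261 × 0.001999 = 5.217×10⁻⁴ mol.
Rate: 5.217×10⁻⁴ / 3590 s = 1.5×10⁻⁷ mol s⁻¹.

1.5×10⁻⁷ mol s⁻¹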